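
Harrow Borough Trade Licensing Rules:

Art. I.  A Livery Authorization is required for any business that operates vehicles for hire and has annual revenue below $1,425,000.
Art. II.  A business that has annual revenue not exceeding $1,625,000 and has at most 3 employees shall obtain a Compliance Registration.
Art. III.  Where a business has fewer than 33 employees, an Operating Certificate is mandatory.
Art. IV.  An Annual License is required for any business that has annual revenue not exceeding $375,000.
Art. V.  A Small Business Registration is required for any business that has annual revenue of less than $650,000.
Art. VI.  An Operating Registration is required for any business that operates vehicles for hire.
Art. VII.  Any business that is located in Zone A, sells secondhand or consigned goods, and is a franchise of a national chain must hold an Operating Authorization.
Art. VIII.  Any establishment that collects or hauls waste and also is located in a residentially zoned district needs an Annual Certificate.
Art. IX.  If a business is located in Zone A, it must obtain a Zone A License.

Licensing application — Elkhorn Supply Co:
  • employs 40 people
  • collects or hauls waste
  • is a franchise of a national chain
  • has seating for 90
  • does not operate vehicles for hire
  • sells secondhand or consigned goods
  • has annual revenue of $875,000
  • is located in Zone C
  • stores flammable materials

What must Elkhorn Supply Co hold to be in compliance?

None

Art. I. does not operate vehicles for hire; revenue $875,000 < $1,425,000 → Livery Authorization not required.
Art. II. revenue $875,000 ≤ $1,625,000; employees 40 > 3 → Compliance Registration not required.
Art. III. employees 40 ≥ 33 → Operating Certificate not required.
Art. IV. revenue $875,000 > $375,000 → Annual License not required.
Art. V. revenue $875,000 ≥ $650,000 → Small Business Registration not required.
Art. VI. does not operate vehicles for hire → Operating Registration not required.
Art. VII. is located in Zone C (not: is located in Zone A); sells secondhand or consigned goods; is a franchise of a national chain → Operating Authorization not required.
Art. VIII. collects or hauls waste; is located in Zone C (not: is located in a residentially zoned district) → Annual Certificate not required.
Art. IX. is located in Zone C (not: is located in Zone A) → Zone A License not required.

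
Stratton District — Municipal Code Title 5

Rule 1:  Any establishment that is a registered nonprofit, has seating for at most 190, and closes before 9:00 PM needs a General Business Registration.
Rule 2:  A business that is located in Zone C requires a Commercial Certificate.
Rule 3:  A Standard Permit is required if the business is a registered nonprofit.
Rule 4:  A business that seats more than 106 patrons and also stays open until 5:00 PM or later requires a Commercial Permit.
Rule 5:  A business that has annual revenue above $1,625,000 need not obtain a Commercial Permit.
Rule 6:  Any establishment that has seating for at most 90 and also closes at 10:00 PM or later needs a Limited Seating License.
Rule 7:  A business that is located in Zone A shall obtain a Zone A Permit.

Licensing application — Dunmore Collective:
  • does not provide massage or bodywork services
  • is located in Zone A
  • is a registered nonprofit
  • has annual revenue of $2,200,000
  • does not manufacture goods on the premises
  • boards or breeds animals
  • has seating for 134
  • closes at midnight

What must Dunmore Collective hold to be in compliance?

Standard Permit, Zone A Permit

Rule 1: is a registered nonprofit; seating 134 ≤ 190; closes midnight, after 9:00 PM → General Business Registration not required.
Rule 2: is located in Zone A (not: is located in Zone C) → Commercial Certificate not required.
Rule 3: is a registered nonprofit → Standard Permit required.
Rule 4: seating 134 > 106; closes midnight, after 5:00 PM → Commercial Permit required.
Rule 5: revenue $2,200,000 > $1,625,000 → exempt from Commercial Permit.
Rule 6: seating 134 > 90; closes midnight, after 10:00 PM → Limited Seating License not required.
Rule 7: is located in Zone A → Zone A Permit required.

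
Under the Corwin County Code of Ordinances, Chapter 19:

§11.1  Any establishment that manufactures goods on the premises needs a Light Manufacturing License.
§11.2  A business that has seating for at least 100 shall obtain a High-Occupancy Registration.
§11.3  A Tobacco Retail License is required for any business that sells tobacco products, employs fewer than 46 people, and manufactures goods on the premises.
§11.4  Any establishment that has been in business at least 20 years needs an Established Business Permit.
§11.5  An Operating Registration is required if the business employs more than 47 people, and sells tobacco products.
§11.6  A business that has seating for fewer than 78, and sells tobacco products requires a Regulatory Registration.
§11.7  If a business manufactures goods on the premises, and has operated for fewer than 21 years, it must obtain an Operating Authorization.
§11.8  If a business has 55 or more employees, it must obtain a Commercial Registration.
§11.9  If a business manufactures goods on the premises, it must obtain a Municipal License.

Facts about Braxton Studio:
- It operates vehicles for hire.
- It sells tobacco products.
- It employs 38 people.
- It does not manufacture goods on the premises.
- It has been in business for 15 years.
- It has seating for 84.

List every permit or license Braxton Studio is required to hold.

§11.1 does not manufacture goods on the premises → Light Manufacturing License not required.
§11.2 seating 84 < 100 → High-Occupancy Registration not required.
§11.3 sells tobacco products; employees 38 < 46; does not manufacture goods on the premises → Tobacco Retail License not required.
§11.4 years in business 15 < 20 → Established Business Permit not required.
§11.5 employees 38 ≤ 47; sells tobacco products → Operating Registration not required.
§11.6 seating 84 ≥ 78; sells tobacco products → Regulatory Registration not required.
§11.7 does not manufacture goods on the premises; years in business 15 < 21 → Operating Authorization not required.
§11.8 employees 38 < 55 → Commercial Registration not required.
§11.9 does not manufacture goods on the premises → Municipal License not required.

None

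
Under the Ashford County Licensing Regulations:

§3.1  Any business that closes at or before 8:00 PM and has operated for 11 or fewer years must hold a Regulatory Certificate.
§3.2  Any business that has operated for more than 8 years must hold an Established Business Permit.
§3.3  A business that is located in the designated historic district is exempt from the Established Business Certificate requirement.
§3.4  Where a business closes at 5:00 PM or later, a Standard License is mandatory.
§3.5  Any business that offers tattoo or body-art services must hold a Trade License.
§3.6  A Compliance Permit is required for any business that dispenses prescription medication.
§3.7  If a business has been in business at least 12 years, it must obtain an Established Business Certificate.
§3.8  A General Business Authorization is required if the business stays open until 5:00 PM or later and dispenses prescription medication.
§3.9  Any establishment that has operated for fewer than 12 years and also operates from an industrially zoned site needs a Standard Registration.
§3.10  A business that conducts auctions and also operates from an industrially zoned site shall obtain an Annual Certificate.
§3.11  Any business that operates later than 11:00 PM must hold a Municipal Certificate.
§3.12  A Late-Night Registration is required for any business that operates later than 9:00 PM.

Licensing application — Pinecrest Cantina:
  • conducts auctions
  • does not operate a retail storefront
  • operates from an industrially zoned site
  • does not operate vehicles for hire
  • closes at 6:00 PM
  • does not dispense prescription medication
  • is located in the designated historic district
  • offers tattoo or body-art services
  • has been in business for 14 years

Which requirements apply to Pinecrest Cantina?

§3.1 closes 6:00 PM, at/before 8:00 PM; years in business 14 > 11 → Regulatory Certificate not required.
§3.2 years in business 14 > 8 → Established Business Permit required.
§3.3 is located in the designated historic district → exempt from Established Business Certificate.
§3.4 closes 6:00 PM, after 5:00 PM → Standard License required.
§3.5 offers tattoo or body-art services → Trade License required.
§3.6 does not dispense prescription medication → Compliance Permit not required.
§3.7 years in business 14 ≥ 12 → Established Business Certificate required.
§3.8 closes 6:00 PM, after 5:00 PM; does not dispense prescription medication → General Business Authorization not required.
§3.9 years in business 14 ≥ 12; operates from an industrially zoned site → Standard Registration not required.
§3.10 conducts auctions; operates from an industrially zoned site → Annual Certificate required.
§3.11 closes 6:00 PM, at/before 11:00 PM → Municipal Certificate not required.
§3.12 closes 6:00 PM, at/before 9:00 PM → Late-Night Registration not required.

Annual Certificate, Established Business Permit, Standard License, Trade License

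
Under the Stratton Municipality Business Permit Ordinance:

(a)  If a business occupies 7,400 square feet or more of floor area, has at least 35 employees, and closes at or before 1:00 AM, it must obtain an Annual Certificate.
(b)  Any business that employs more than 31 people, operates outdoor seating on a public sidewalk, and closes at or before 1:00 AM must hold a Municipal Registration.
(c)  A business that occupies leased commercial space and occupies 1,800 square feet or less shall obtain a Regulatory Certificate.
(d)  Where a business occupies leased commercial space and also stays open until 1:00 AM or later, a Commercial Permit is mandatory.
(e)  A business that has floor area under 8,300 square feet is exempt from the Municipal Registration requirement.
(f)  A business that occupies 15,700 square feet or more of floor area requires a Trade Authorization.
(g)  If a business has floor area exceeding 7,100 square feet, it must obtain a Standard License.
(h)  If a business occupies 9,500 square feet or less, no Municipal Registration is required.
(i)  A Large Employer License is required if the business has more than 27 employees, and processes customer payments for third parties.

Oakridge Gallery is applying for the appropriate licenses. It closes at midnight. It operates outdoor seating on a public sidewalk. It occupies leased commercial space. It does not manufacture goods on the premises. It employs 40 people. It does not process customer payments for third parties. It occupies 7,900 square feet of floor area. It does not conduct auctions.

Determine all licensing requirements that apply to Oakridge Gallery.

(a) floor area 7,900 square feet ≥ 7,400 square feet; employees 40 ≥ 35; closes midnight, at/before 1:00 AM → Annual Certificate required.
(b) employees 40 > 31; operates outdoor seating on a public sidewalk; closes midnight, at/before 1:00 AM → Municipal Registration required.
(c) occupies leased commercial space; floor area 7,900 square feet > 1,800 square feet → Regulatory Certificate not required.
(d) occupies leased commercial space; closes midnight, at/before 1:00 AM → Commercial Permit not required.
(e) floor area 7,900 square feet < 8,300 square feet → exempt from Municipal Registration.
(f) floor area 7,900 square feet < 15,700 square feet → Trade Authorization not required.
(g) floor area 7,900 square feet > 7,100 square feet → Standard License required.
(h) floor area 7,900 square feet ≤ 9,500 square feet → exempt from Municipal Registration.
(i) employees 40 > 27; does not process customer payments for third parties → Large Employer License not required.

Annual Certificate, Standard License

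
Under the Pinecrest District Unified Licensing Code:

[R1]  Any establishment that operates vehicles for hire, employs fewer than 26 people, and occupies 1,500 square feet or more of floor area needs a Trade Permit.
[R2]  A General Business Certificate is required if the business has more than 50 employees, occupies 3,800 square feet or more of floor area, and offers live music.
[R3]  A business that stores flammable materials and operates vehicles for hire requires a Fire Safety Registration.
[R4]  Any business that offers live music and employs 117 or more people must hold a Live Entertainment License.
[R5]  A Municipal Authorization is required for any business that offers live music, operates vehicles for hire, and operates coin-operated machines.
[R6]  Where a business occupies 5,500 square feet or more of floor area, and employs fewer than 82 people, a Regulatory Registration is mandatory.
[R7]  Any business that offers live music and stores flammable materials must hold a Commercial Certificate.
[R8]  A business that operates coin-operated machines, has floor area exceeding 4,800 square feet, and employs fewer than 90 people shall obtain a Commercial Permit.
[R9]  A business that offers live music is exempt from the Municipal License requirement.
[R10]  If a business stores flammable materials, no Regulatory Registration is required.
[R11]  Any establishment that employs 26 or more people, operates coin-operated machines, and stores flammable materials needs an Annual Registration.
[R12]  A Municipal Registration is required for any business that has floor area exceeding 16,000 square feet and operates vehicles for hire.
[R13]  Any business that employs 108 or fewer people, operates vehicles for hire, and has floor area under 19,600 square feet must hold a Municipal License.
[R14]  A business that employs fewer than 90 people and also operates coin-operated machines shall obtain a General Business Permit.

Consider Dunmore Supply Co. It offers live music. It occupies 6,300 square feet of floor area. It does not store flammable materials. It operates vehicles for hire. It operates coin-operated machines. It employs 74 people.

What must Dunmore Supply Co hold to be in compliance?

[R1] operates vehicles for hire; employees 74 ≥ 26; floor area 6,300 square feet ≥ 1,500 square feet → Trade Permit not required.
[R2] employees 74 > 50; floor area 6,300 square feet ≥ 3,800 square feet; offers live music → General Business Certificate required.
[R3] does not store flammable materials; operates vehicles for hire → Fire Safety Registration not required.
[R4] offers live music; employees 74 < 117 → Live Entertainment License not required.
[R5] offers live music; operates vehicles for hire; operates coin-operated machines → Municipal Authorization required.
[R6] floor area 6,300 square feet ≥ 5,500 square feet; employees 74 < 82 → Regulatory Registration required.
[R7] offers live music; does not store flammable materials → Commercial Certificate not required.
[R8] operates coin-operated machines; floor area 6,300 square feet > 4,800 square feet; employees 74 < 90 → Commercial Permit required.
[R9] offers live music → exempt from Municipal License.
[R10] does not store flammable materials → Regulatory Registration exemption does not apply.
[R11] employees 74 ≥ 26; operates coin-operated machines; does not store flammable materials → Annual Registration not required.
[R12] floor area 6,300 square feet ≤ 16,000 square feet; operates vehicles for hire → Municipal Registration not required.
[R13] employees 74 ≤ 108; operates vehicles for hire; floor area 6,300 square feet < 19,600 square feet → Municipal License required.
[R14] employees 74 < 90; operates coin-operated machines → General Business Permit required.

Commercial Permit, General Business Certificate, General Business Permit, Municipal Authorization, Regulatory Registration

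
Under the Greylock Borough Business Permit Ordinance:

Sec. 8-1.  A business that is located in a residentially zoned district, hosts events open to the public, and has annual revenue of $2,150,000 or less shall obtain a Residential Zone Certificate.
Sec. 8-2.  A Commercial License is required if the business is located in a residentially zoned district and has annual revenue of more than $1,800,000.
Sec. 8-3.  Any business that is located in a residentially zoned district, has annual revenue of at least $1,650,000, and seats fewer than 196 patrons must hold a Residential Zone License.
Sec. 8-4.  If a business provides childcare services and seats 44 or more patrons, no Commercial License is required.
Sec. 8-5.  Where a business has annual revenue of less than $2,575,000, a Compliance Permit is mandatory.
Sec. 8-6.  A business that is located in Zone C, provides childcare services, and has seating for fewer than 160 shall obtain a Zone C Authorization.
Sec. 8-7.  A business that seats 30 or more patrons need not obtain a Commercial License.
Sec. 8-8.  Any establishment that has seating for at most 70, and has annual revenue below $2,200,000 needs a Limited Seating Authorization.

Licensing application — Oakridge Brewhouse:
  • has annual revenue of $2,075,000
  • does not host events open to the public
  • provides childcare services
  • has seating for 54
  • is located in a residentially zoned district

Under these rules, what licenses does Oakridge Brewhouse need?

Compliance Permit, Limited Seating Authorization, Residential Zone License

Sec. 8-1. is located in a residentially zoned district; does not host events open to the public; revenue $2,075,000 ≤ $2,150,000 → Residential Zone Certificate not required.
Sec. 8-2. is located in a residentially zoned district; revenue $2,075,000 > $1,800,000 → Commercial License required.
Sec. 8-3. is located in a residentially zoned district; revenue $2,075,000 ≥ $1,650,000; seating 54 < 196 → Residential Zone License required.
Sec. 8-4. provides childcare services; seating 54 ≥ 44 → exempt from Commercial License.
Sec. 8-5. revenue $2,075,000 < $2,575,000 → Compliance Permit required.
Sec. 8-6. is located in a residentially zoned district (not: is located in Zone C); provides childcare services; seating 54 < 160 → Zone C Authorization not required.
Sec. 8-7. seating 54 ≥ 30 → exempt from Commercial License.
Sec. 8-8. seating 54 ≤ 70; revenue $2,075,000 < $2,200,000 → Limited Seating Authorization required.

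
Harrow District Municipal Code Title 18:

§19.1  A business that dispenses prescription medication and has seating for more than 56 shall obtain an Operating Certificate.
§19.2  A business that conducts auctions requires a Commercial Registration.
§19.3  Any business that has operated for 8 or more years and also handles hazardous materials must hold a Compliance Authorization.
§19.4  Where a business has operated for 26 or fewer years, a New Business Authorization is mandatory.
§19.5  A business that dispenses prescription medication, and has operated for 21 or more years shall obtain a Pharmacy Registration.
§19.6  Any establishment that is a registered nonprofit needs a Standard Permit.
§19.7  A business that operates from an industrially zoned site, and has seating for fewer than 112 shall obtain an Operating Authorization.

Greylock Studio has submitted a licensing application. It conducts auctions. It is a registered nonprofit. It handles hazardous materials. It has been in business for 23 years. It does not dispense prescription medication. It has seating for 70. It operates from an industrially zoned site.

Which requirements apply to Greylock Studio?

§19.1 does not dispense prescription medication; seating 70 > 56 → Operating Certificate not required.
§19.2 conducts auctions → Commercial Registration required.
§19.3 years in business 23 ≥ 8; handles hazardous materials → Compliance Authorization required.
§19.4 years in business 23 ≤ 26 → New Business Authorization required.
§19.5 does not dispense prescription medication; years in business 23 ≥ 21 → Pharmacy Registration not required.
§19.6 is a registered nonprofit → Standard Permit required.
§19.7 operates from an industrially zoned site; seating 70 < 112 → Operating Authorization required.

Commercial Registration, Compliance Authorization, New Business Authorization, Operating Authorization, Standard Permit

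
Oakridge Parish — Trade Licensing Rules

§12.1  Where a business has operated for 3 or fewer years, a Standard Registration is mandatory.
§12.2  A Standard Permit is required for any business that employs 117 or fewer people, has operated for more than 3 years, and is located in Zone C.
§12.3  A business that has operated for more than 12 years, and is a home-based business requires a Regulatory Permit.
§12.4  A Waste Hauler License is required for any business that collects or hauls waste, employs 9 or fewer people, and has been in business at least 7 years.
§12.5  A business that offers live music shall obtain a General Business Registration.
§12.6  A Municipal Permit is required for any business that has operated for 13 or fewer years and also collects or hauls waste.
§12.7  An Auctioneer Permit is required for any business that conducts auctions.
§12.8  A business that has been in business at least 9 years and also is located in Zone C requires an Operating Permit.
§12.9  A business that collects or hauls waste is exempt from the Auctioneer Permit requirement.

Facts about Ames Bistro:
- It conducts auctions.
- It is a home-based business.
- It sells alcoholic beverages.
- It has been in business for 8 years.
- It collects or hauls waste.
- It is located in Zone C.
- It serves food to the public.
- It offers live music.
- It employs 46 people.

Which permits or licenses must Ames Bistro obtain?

General Business Registration, Municipal Permit, Standard Permit

§12.1 years in business 8 > 3 → Standard Registration not required.
§12.2 employees 46 ≤ 117; years in business 8 > 3; is located in Zone C → Standard Permit required.
§12.3 years in business 8 ≤ 12; is a home-based business → Regulatory Permit not required.
§12.4 collects or hauls waste; employees 46 > 9; years in business 8 ≥ 7 → Waste Hauler License not required.
§12.5 offers live music → General Business Registration required.
§12.6 years in business 8 ≤ 13; collects or hauls waste → Municipal Permit required.
§12.7 conducts auctions → Auctioneer Permit required.
§12.8 years in business 8 < 9; is located in Zone C → Operating Permit not required.
§12.9 collects or hauls waste → exempt from Auctioneer Permit.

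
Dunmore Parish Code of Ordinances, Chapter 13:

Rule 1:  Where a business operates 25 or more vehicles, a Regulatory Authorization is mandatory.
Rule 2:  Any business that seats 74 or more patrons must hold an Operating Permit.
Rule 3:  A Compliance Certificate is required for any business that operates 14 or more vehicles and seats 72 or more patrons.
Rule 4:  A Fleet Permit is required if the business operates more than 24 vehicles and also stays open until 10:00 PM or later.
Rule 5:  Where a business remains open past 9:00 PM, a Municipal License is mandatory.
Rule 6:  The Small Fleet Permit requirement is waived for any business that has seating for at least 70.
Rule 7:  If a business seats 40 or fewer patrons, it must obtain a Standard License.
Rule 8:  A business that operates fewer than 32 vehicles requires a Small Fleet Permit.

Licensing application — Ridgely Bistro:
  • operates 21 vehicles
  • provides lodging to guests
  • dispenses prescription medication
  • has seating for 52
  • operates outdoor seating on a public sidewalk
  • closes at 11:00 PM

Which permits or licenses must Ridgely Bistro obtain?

Rule 1: vehicles 21 < 25 → Regulatory Authorization not required.
Rule 2: seating 52 < 74 → Operating Permit not required.
Rule 3: vehicles 21 ≥ 14; seating 52 < 72 → Compliance Certificate not required.
Rule 4: vehicles 21 ≤ 24; closes 11:00 PM, after 10:00 PM → Fleet Permit not required.
Rule 5: closes 11:00 PM, after 9:00 PM → Municipal License required.
Rule 6: seating 52 < 70 → Small Fleet Permit exemption does not apply.
Rule 7: seating 52 > 40 → Standard License not required.
Rule 8: vehicles 21 < 32 → Small Fleet Permit required.

Municipal License, Small Fleet Permit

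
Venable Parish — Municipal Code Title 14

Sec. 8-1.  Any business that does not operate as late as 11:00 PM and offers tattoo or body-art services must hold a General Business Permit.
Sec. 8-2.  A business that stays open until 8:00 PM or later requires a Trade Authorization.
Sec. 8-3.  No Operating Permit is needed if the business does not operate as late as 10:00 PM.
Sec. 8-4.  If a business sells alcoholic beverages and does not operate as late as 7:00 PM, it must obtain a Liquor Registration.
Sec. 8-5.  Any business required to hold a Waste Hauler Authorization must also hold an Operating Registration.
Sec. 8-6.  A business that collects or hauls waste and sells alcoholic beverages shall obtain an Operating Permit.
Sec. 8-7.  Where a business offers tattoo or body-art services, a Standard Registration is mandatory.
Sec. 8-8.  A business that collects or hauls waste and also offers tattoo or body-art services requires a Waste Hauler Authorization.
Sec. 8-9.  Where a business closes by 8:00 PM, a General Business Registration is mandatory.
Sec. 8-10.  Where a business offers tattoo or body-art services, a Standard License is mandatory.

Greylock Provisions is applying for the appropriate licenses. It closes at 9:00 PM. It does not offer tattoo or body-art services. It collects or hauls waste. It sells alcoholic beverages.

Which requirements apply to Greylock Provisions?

Trade Authorization

Sec. 8-1. closes 9:00 PM, at/before 11:00 PM; does not offer tattoo or body-art services → General Business Permit not required.
Sec. 8-2. closes 9:00 PM, after 8:00 PM → Trade Authorization required.
Sec. 8-3. closes 9:00 PM, at/before 10:00 PM → exempt from Operating Permit.
Sec. 8-4. sells alcoholic beverages; closes 9:00 PM, after 7:00 PM → Liquor Registration not required.
Sec. 8-5. Waste Hauler Authorization is not required → no effect.
Sec. 8-6. collects or hauls waste; sells alcoholic beverages → Operating Permit required.
Sec. 8-7. does not offer tattoo or body-art services → Standard Registration not required.
Sec. 8-8. collects or hauls waste; does not offer tattoo or body-art services → Waste Hauler Authorization not required.
Sec. 8-9. closes 9:00 PM, after 8:00 PM → General Business Registration not required.
Sec. 8-10. does not offer tattoo or body-art services → Standard License not required.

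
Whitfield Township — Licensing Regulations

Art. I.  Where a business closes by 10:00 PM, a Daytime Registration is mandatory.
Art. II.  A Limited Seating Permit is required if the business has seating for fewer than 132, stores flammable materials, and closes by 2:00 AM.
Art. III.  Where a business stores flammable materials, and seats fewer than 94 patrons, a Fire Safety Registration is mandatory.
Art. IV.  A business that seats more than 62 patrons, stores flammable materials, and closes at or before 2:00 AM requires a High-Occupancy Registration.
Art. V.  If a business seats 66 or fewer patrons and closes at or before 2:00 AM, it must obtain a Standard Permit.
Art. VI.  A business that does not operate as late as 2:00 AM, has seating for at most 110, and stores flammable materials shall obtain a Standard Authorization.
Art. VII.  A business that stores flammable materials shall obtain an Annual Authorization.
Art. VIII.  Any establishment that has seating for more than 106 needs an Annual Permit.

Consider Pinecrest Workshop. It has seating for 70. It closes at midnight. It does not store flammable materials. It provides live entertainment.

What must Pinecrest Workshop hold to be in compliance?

None

Art. I. closes midnight, after 10:00 PM → Daytime Registration not required.
Art. II. seating 70 < 132; does not store flammable materials; closes midnight, at/before 2:00 AM → Limited Seating Permit not required.
Art. III. does not store flammable materials; seating 70 < 94 → Fire Safety Registration not required.
Art. IV. seating 70 > 62; does not store flammable materials; closes midnight, at/before 2:00 AM → High-Occupancy Registration not required.
Art. V. seating 70 > 66; closes midnight, at/before 2:00 AM → Standard Permit not required.
Art. VI. closes midnight, at/before 2:00 AM; seating 70 ≤ 110; does not store flammable materials → Standard Authorization not required.
Art. VII. does not store flammable materials → Annual Authorization not required.
Art. VIII. seating 70 ≤ 106 → Annual Permit not required.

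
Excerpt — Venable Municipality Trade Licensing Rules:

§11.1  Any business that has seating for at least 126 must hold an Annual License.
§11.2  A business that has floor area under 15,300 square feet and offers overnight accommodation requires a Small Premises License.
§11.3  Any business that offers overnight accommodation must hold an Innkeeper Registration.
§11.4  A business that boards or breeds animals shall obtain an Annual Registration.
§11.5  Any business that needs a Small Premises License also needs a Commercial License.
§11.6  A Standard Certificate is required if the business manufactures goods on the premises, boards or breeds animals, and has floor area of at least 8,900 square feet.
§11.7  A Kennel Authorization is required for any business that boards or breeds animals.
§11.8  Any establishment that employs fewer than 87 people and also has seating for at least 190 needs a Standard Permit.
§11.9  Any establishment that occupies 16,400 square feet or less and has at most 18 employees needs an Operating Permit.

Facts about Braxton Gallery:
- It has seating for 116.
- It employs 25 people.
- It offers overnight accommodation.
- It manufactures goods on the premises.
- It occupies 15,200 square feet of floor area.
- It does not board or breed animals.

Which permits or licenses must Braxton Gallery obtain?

Commercial License, Innkeeper Registration, Small Premises License

§11.1 seating 116 < 126 → Annual License not required.
§11.2 floor area 15,200 square feet < 15,300 square feet; offers overnight accommodation → Small Premises License required.
§11.3 offers overnight accommodation → Innkeeper Registration required.
§11.4 does not board or breed animals → Annual Registration not required.
§11.5 Small Premises License is required → Commercial License also required.
§11.6 manufactures goods on the premises; does not board or breed animals; floor area 15,200 square feet ≥ 8,900 square feet → Standard Certificate not required.
§11.7 does not board or breed animals → Kennel Authorization not required.
§11.8 employees 25 < 87; seating 116 < 190 → Standard Permit not required.
§11.9 floor area 15,200 square feet ≤ 16,400 square feet; employees 25 > 18 → Operating Permit not required.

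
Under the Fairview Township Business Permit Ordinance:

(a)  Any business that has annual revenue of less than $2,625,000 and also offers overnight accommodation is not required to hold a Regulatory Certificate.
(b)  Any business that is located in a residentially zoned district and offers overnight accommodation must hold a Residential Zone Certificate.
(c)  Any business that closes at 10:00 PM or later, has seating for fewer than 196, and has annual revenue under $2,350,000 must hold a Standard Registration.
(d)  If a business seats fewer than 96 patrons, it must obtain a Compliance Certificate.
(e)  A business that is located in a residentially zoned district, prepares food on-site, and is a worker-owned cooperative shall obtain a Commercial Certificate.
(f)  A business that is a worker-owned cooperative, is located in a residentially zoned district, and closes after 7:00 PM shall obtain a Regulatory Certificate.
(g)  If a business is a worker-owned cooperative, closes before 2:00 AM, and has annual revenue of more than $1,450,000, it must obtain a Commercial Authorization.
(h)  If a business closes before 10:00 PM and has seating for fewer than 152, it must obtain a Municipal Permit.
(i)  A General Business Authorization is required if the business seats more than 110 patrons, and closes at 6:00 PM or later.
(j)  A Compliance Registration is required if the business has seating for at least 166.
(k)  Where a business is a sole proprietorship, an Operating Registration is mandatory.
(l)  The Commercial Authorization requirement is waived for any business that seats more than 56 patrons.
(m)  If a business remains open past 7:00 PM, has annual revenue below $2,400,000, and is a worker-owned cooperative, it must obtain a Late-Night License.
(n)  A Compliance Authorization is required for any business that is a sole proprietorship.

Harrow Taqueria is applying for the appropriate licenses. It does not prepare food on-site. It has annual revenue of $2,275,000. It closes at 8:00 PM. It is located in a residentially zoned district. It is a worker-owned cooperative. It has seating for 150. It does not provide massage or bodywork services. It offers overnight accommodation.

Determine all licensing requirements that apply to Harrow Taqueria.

General Business Authorization, Late-Night License, Municipal Permit, Residential Zone Certificate

(a) revenue $2,275,000 < $2,625,000; offers overnight accommodation → exempt from Regulatory Certificate.
(b) is located in a residentially zoned district; offers overnight accommodation → Residential Zone Certificate required.
(c) closes 8:00 PM, at/before 10:00 PM; seating 150 < 196; revenue $2,275,000 < $2,350,000 → Standard Registration not required.
(d) seating 150 ≥ 96 → Compliance Certificate not required.
(e) is located in a residentially zoned district; does not prepare food on-site; is a worker-owned cooperative → Commercial Certificate not required.
(f) is a worker-owned cooperative; is located in a residentially zoned district; closes 8:00 PM, after 7:00 PM → Regulatory Certificate required.
(g) is a worker-owned cooperative; closes 8:00 PM, at/before 2:00 AM; revenue $2,275,000 > $1,450,000 → Commercial Authorization required.
(h) closes 8:00 PM, at/before 10:00 PM; seating 150 < 152 → Municipal Permit required.
(i) seating 150 > 110; closes 8:00 PM, after 6:00 PM → General Business Authorization required.
(j) seating 150 < 166 → Compliance Registration not required.
(k) is a worker-owned cooperative (not: is a sole proprietorship) → Operating Registration not required.
(l) seating 150 > 56 → exempt from Commercial Authorization.
(m) closes 8:00 PM, after 7:00 PM; revenue $2,275,000 < $2,400,000; is a worker-owned cooperative → Late-Night License required.
(n) is a worker-owned cooperative (not: is a sole proprietorship) → Compliance Authorization not required.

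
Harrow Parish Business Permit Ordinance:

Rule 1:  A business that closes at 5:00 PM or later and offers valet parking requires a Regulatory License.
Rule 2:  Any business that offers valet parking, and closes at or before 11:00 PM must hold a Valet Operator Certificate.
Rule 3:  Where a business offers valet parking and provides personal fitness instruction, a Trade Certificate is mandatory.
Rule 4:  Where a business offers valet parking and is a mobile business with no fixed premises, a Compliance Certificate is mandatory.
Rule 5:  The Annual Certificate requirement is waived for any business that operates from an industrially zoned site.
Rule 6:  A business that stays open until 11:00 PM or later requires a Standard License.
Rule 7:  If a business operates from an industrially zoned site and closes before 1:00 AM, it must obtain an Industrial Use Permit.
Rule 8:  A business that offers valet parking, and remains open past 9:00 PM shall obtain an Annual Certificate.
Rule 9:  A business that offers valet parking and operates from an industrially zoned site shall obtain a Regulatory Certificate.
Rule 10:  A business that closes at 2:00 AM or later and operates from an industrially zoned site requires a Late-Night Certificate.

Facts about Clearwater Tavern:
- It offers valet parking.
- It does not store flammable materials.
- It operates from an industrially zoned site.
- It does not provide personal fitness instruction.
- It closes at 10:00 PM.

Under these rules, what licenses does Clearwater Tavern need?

Rule 1: closes 10:00 PM, after 5:00 PM; offers valet parking → Regulatory License required.
Rule 2: offers valet parking; closes 10:00 PM, at/before 11:00 PM → Valet Operator Certificate required.
Rule 3: offers valet parking; does not provide personal fitness instruction → Trade Certificate not required.
Rule 4: offers valet parking; operates from an industrially zoned site (not: is a mobile business with no fixed premises) → Compliance Certificate not required.
Rule 5: operates from an industrially zoned site → exempt from Annual Certificate.
Rule 6: closes 10:00 PM, at/before 11:00 PM → Standard License not required.
Rule 7: operates from an industrially zoned site; closes 10:00 PM, at/before 1:00 AM → Industrial Use Permit required.
Rule 8: offers valet parking; closes 10:00 PM, after 9:00 PM → Annual Certificate required.
Rule 9: offers valet parking; operates from an industrially zoned site → Regulatory Certificate required.
Rule 10: closes 10:00 PM, at/before 2:00 AM; operates from an industrially zoned site → Late-Night Certificate not required.

Industrial Use Permit, Regulatory Certificate, Regulatory License, Valet Operator Certificate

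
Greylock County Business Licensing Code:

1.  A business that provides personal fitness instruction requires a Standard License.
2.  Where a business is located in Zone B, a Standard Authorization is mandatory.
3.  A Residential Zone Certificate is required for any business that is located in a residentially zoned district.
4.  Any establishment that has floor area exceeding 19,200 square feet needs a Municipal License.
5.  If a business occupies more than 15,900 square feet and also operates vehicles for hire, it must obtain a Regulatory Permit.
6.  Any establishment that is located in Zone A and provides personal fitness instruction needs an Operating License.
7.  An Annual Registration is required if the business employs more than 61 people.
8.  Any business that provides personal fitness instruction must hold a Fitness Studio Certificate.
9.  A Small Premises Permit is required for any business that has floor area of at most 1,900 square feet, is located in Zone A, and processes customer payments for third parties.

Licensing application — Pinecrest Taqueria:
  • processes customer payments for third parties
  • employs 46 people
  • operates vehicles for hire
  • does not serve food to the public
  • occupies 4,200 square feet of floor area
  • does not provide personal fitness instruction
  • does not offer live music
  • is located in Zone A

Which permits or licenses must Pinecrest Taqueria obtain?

None

1. does not provide personal fitness instruction → Standard License not required.
2. is located in Zone A (not: is located in Zone B) → Standard Authorization not required.
3. is located in Zone A (not: is located in a residentially zoned district) → Residential Zone Certificate not required.
4. floor area 4,200 square feet ≤ 19,200 square feet → Municipal License not required.
5. floor area 4,200 square feet ≤ 15,900 square feet; operates vehicles for hire → Regulatory Permit not required.
6. is located in Zone A; does not provide personal fitness instruction → Operating License not required.
7. employees 46 ≤ 61 → Annual Registration not required.
8. does not provide personal fitness instruction → Fitness Studio Certificate not required.
9. floor area 4,200 square feet > 1,900 square feet; is located in Zone A; processes customer payments for third parties → Small Premises Permit not required.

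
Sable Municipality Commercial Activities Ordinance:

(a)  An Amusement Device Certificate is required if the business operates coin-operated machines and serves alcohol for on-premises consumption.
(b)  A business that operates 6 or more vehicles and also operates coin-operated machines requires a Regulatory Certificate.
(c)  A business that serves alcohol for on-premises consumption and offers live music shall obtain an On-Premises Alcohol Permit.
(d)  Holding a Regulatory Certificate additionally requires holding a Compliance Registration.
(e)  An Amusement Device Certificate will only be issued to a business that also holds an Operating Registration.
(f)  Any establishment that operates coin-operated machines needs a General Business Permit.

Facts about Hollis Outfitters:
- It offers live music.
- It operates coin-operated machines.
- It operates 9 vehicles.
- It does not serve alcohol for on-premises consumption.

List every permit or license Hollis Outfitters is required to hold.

(a) operates coin-operated machines; does not serve alcohol for on-premises consumption → Amusement Device Certificate not required.
(b) vehicles 9 ≥ 6; operates coin-operated machines → Regulatory Certificate required.
(c) does not serve alcohol for on-premises consumption; offers live music → On-Premises Alcohol Permit not required.
(d) Regulatory Certificate is required → Compliance Registration also required.
(e) Amusement Device Certificate is not required → no effect.
(f) operates coin-operated machines → General Business Permit required.

Compliance Registration, General Business Permit, Regulatory Certificate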